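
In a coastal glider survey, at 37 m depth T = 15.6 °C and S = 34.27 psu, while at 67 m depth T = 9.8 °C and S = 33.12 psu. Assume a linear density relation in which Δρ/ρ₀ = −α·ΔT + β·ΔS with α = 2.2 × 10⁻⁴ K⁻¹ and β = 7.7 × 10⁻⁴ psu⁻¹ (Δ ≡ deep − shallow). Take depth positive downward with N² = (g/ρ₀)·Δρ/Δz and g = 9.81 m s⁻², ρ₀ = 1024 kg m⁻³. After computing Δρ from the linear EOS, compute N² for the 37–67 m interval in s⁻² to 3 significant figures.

ΔT = -5.8 K, ΔS = -1.15 psu (deep − shallow).
Δρ/ρ₀ = −αΔT + βΔS = 1.276 × 10⁻³ − 8.855 × 10⁻⁴ = 3.905 × 10⁻⁴, so Δρ ≈ 0.3999 kg m⁻³.
N² = (g/ρ₀)·Δρ/Δz = g·(Δρ/ρ₀)/Δz = 9.81 × 3.905 × 10⁻⁴ / 30 = 1.2769 × 10⁻⁴ s⁻² ≈ 1.28 × 10⁻⁴ s⁻².

1.28 × 10⁻⁴ s⁻²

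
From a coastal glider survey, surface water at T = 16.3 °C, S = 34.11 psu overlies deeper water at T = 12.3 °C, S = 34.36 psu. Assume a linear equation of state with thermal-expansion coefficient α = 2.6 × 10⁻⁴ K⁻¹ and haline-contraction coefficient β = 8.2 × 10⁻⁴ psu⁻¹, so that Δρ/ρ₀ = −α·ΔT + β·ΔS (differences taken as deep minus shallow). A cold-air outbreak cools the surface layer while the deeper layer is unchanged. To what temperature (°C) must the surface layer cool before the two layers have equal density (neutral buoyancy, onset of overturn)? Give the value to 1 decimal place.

Neutral buoyancy requires Δρ = 0, i.e. −α(T_deep − T_surf′) + β(S_deep − S_surf) = 0.
T_surf′ = T_deep − (β/α)·ΔS = 12.3 − (8.2 × 10⁻⁴/2.6 × 10⁻⁴)·(+0.25) = 11.512 °C.
Cooling required: 16.3 − (11.512) = 4.788 °C.

11.5 °C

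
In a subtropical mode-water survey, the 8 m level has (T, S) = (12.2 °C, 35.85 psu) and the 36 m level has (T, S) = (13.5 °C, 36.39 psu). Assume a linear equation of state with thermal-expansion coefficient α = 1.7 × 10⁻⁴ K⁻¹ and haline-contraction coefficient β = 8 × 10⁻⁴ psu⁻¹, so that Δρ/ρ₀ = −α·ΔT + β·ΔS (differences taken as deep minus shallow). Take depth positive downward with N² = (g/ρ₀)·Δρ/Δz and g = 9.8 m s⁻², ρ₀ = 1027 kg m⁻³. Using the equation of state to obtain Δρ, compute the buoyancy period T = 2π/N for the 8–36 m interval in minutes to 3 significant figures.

12.2 min

ΔT = +1.3 K, ΔS = +0.54 psu (deep − shallow).
Δρ/ρ₀ = −αΔT + βΔS = -2.21 × 10⁻⁴ + 4.32 × 10⁻⁴ = 2.11 × 10⁻⁴, so Δρ ≈ 0.2167 kg m⁻³.
N² = (g/ρ₀)·Δρ/Δz = g·(Δρ/ρ₀)/Δz = 9.8 × 2.11 × 10⁻⁴ / 28 = 7.3850 × 10⁻⁵ s⁻².
N = √(7.3850 × 10⁻⁵) = 8.5936 × 10⁻³ rad s⁻¹ → T = 2π/N = 731.15 s = 12.186 min ≈ 12.2 min.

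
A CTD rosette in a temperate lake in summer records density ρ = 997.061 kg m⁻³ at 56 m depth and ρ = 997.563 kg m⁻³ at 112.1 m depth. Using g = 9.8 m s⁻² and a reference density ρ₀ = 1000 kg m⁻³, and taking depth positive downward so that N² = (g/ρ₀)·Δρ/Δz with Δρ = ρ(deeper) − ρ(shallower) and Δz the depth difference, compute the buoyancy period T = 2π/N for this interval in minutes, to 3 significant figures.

11.2 min

Δρ = 997.563 − 997.061 = 0.502 kg m⁻³ over Δz = 112.1 − 56 = 56.1 m.
N² = (9.8/1000) × (0.502/56.1) = 8.7693 × 10⁻⁵ s⁻².
N = √(8.7693 × 10⁻⁵) = 9.3645 × 10⁻³ rad s⁻¹, so T = 2π/N = 670.96 s = 11.183 min ≈ 11.2 min.
Since Δρ > 0 the layer is stably stratified.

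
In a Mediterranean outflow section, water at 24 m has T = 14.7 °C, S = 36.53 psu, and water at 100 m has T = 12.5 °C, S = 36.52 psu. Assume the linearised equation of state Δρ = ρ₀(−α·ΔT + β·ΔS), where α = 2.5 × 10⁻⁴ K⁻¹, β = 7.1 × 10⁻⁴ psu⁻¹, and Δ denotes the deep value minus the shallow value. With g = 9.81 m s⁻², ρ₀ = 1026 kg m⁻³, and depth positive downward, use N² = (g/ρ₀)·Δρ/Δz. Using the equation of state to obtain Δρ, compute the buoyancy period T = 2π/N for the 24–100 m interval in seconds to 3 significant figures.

751 s

ΔT = -2.2 K, ΔS = -0.01 psu (deep − shallow).
Δρ/ρ₀ = −αΔT + βΔS = 5.50 × 10⁻⁴ − 7.10 × 10⁻⁶ = 5.429 × 10⁻⁴, so Δρ ≈ 0.5570 kg m⁻³.
N² = (g/ρ₀)·Δρ/Δz = g·(Δρ/ρ₀)/Δz = 9.81 × 5.429 × 10⁻⁴ / 76 = 7.0077 × 10⁻⁵ s⁻².
N = √(7.0077 × 10⁻⁵) = 8.3712 × 10⁻³ rad s⁻¹ → T = 2π/N = 750.57 s ≈ 751 s.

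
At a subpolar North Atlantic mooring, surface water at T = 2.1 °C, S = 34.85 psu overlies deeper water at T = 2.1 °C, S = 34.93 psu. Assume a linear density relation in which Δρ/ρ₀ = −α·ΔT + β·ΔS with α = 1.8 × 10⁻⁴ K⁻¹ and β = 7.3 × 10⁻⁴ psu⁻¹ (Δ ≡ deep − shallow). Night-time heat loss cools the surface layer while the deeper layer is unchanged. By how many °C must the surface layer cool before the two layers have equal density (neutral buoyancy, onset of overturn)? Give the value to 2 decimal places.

Neutral buoyancy requires Δρ = 0, i.e. −α(T_deep − T_surf′) + β(S_deep − S_surf) = 0.
T_surf′ = T_deep − (β/α)·ΔS = 2.1 − (7.3 × 10⁻⁴/1.8 × 10⁻⁴)·(+0.08) = 1.7756 °C.
Cooling required: 2.1 − (1.7756) = 0.3244 °C.

0.32 °C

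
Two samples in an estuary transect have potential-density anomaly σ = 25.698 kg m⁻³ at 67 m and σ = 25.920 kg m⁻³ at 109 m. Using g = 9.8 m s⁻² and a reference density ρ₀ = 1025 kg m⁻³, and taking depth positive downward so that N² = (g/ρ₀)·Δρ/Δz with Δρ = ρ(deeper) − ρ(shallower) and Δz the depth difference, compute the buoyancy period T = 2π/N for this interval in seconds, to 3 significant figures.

Δρ = 1025.920 − 1025.698 = 0.222 kg m⁻³ over Δz = 109 − 67 = 42 m.
N² = (9.8/1025) × (0.222/42) = 5.0537 × 10⁻⁵ s⁻².
N = √(5.0537 × 10⁻⁵) = 7.1089 × 10⁻³ rad s⁻¹, so T = 2π/N = 883.85 s ≈ 884 s.

884 s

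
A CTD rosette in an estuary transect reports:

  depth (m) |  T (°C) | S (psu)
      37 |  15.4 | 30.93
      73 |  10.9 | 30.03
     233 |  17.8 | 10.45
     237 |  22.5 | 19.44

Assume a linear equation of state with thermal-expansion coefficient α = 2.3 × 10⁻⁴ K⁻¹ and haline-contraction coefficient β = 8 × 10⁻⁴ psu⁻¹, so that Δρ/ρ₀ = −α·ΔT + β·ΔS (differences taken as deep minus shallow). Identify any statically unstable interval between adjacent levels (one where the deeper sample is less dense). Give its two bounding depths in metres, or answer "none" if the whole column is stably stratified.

73–233 m

Evaluate Δρ/ρ₀ = −αΔT + βΔS across each adjacent pair:
  37–73 m: −αΔT+βΔS = −(2.3 × 10⁻⁴)(-4.5)+(8 × 10⁻⁴)(-0.90) = 3.2 × 10⁻⁴ → stable
  73–233 m: −αΔT+βΔS = −(2.3 × 10⁻⁴)(+6.9)+(8 × 10⁻⁴)(-19.58) = -0.017 → UNSTABLE
  233–237 m: −αΔT+βΔS = −(2.3 × 10⁻⁴)(+4.7)+(8 × 10⁻⁴)(+8.99) = 6.1 × 10⁻³ → stable
The 73–233 m interval has Δρ < 0: lighter water underlies denser water.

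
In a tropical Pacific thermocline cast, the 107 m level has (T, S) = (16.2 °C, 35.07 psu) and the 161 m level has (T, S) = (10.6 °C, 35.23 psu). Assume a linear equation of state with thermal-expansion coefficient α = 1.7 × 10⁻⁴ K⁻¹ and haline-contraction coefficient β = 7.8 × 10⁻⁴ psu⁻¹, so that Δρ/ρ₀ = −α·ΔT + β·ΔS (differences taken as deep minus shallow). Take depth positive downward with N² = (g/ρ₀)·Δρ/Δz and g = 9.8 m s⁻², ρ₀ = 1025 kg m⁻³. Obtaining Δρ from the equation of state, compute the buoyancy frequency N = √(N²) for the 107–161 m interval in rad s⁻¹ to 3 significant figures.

ΔT = -5.6 K, ΔS = +0.16 psu (deep − shallow).
Δρ/ρ₀ = −αΔT + βΔS = 9.52 × 10⁻⁴ + 1.248 × 10⁻⁴ = 1.0768 × 10⁻³, so Δρ ≈ 1.104 kg m⁻³.
N² = (g/ρ₀)·Δρ/Δz = g·(Δρ/ρ₀)/Δz = 9.8 × 1.0768 × 10⁻³ / 54 = 1.9542 × 10⁻⁴ s⁻².
N = √(1.9542 × 10⁻⁴) = 0.013979 rad s⁻¹ ≈ 0.0140 rad s⁻¹.

0.0140 rad s⁻¹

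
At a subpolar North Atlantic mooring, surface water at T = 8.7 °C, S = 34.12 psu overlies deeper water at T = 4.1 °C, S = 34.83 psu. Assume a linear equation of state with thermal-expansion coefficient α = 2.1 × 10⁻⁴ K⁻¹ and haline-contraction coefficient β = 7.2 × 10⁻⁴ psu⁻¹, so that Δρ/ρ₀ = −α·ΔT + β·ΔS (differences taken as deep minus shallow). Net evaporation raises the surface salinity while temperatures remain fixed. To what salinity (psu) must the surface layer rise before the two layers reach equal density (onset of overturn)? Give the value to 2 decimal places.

Neutral buoyancy requires −α(T_deep − T_surf) + β(S_deep − S_surf′) = 0.
S_surf′ = S_deep − (α/β)·ΔT = 34.83 − (2.1 × 10⁻⁴/7.2 × 10⁻⁴)·(-4.6) = 36.1717 psu.
Increase required: 36.1717 − 34.12 = 2.0517 psu.

36.17 psu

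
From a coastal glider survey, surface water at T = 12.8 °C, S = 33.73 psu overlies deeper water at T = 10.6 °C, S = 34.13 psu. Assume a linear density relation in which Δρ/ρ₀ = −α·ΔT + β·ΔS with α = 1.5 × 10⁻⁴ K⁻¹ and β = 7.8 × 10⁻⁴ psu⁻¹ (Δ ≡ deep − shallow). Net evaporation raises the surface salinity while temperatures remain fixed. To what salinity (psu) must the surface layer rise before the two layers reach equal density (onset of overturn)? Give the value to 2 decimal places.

34.55 psu

Neutral buoyancy requires −α(T_deep − T_surf) + β(S_deep − S_surf′) = 0.
S_surf′ = S_deep − (α/β)·ΔT = 34.13 − (1.5 × 10⁻⁴/7.8 × 10⁻⁴)·(-2.2) = 34.5531 psu.
Increase required: 34.5531 − 33.73 = 0.8231 psu.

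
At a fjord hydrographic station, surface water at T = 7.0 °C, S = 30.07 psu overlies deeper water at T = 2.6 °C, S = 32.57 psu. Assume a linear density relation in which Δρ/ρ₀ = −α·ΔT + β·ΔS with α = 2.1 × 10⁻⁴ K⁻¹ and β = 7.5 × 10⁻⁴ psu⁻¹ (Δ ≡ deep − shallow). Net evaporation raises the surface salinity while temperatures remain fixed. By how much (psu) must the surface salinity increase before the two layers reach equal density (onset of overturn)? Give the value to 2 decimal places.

3.73 psu

Neutral buoyancy requires −α(T_deep − T_surf) + β(S_deep − S_surf′) = 0.
S_surf′ = S_deep − (α/β)·ΔT = 32.57 − (2.1 × 10⁻⁴/7.5 × 10⁻⁴)·(-4.4) = 33.8020 psu.
Increase required: 33.8020 − 30.07 = 3.7320 psu.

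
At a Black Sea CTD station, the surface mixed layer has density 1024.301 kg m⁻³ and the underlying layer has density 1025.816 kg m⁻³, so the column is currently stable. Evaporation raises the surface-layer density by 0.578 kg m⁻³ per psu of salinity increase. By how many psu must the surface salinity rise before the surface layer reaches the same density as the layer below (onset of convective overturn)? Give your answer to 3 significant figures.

Density deficit of the surface layer: 1025.816 − 1024.301 = 1.515 kg m⁻³.
Required change = 1.515 / 0.578 = 2.62 psu.

2.62 psu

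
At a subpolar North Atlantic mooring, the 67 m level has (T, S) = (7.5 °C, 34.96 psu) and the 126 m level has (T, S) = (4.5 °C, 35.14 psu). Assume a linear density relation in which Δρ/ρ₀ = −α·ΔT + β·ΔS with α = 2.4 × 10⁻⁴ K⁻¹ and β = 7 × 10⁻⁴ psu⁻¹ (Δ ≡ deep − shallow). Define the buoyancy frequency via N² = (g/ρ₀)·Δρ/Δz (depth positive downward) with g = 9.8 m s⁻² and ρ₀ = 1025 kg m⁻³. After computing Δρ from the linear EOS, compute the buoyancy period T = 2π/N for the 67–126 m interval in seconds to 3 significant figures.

ΔT = -3.0 K, ΔS = +0.18 psu (deep − shallow).
Δρ/ρ₀ = −αΔT + βΔS = 7.20 × 10⁻⁴ + 1.26 × 10⁻⁴ = 8.46 × 10⁻⁴, so Δρ ≈ 0.8672 kg m⁻³.
N² = (g/ρ₀)·Δρ/Δz = g·(Δρ/ρ₀)/Δz = 9.8 × 8.46 × 10⁻⁴ / 59 = 1.4052 × 10⁻⁴ s⁻².
N = √(1.4052 × 10⁻⁴) = 0.011854 rad s⁻¹ → T = 2π/N = 530.05 s ≈ 530 s.

530 s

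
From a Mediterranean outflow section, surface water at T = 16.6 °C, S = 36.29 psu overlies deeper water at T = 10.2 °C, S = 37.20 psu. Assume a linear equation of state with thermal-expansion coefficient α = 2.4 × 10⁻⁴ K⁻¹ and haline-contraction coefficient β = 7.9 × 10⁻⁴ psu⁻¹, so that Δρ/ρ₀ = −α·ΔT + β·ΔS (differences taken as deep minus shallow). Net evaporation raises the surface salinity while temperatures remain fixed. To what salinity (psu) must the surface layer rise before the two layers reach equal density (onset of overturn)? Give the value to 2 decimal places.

39.14 psu

Neutral buoyancy requires −α(T_deep − T_surf) + β(S_deep − S_surf′) = 0.
S_surf′ = S_deep − (α/β)·ΔT = 37.20 − (2.4 × 10⁻⁴/7.9 × 10⁻⁴)·(-6.4) = 39.1443 psu.
Increase required: 39.1443 − 36.29 = 2.8543 psu.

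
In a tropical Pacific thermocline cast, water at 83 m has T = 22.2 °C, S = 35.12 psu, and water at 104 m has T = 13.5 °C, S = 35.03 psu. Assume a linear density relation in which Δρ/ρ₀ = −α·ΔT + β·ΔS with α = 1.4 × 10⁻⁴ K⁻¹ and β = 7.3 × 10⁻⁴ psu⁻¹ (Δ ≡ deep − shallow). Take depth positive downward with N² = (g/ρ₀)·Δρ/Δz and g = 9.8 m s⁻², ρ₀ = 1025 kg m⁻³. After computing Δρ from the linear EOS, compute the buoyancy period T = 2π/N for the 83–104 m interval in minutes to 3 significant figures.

4.52 min

ΔT = -8.7 K, ΔS = -0.09 psu (deep − shallow).
Δρ/ρ₀ = −αΔT + βΔS = 1.218 × 10⁻³ − 6.57 × 10⁻⁵ = 1.1523 × 10⁻³, so Δρ ≈ 1.181 kg m⁻³.
N² = (g/ρ₀)·Δρ/Δz = g·(Δρ/ρ₀)/Δz = 9.8 × 1.1523 × 10⁻³ / 21 = 5.3774 × 10⁻⁴ s⁻².
N = √(5.3774 × 10⁻⁴) = 0.023189 rad s⁻¹ → T = 2π/N = 270.96 s = 4.5160 min ≈ 4.52 min.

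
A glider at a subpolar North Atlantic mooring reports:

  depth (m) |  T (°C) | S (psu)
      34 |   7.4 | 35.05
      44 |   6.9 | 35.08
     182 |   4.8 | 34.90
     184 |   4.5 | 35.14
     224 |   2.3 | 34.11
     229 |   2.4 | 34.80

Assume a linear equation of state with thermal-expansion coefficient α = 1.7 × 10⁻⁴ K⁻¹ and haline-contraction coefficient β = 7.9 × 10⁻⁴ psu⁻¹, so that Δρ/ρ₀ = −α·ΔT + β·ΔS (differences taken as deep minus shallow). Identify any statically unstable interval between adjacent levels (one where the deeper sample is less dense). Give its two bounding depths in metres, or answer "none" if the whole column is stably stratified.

184–224 m

Evaluate Δρ/ρ₀ = −αΔT + βΔS across each adjacent pair:
  34–44 m: −αΔT+βΔS = −(1.7 × 10⁻⁴)(-0.5)+(7.9 × 10⁻⁴)(+0.03) = 1.1 × 10⁻⁴ → stable
  44–182 m: −αΔT+βΔS = −(1.7 × 10⁻⁴)(-2.1)+(7.9 × 10⁻⁴)(-0.18) = 2.1 × 10⁻⁴ → stable
  182–184 m: −αΔT+βΔS = −(1.7 × 10⁻⁴)(-0.3)+(7.9 × 10⁻⁴)(+0.24) = 2.4 × 10⁻⁴ → stable
  184–224 m: −αΔT+βΔS = −(1.7 × 10⁻⁴)(-2.2)+(7.9 × 10⁻⁴)(-1.03) = -4.4 × 10⁻⁴ → UNSTABLE
  224–229 m: −αΔT+βΔS = −(1.7 × 10⁻⁴)(+0.1)+(7.9 × 10⁻⁴)(+0.69) = 5.3 × 10⁻⁴ → stable
The 184–224 m interval has Δρ < 0: lighter water underlies denser water.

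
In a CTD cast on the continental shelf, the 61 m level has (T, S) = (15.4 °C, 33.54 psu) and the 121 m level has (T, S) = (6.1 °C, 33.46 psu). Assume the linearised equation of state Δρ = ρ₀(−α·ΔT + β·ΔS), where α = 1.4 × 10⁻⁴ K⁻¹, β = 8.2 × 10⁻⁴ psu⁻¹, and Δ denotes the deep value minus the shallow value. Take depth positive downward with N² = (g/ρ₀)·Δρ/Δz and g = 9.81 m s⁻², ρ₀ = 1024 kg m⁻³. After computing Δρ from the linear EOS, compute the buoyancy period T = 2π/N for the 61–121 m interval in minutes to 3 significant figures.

ΔT = -9.3 K, ΔS = -0.08 psu (deep − shallow).
Δρ/ρ₀ = −αΔT + βΔS = 1.302 × 10⁻³ − 6.56 × 10⁻⁵ = 1.2364 × 10⁻³, so Δρ ≈ 1.266 kg m⁻³.
N² = (g/ρ₀)·Δρ/Δz = g·(Δρ/ρ₀)/Δz = 9.81 × 1.2364 × 10⁻³ / 60 = 2.0215 × 10⁻⁴ s⁻².
N = √(2.0215 × 10⁻⁴) = 0.014218 rad s⁻¹ → T = 2π/N = 441.92 s = 7.3653 min ≈ 7.37 min.

7.37 min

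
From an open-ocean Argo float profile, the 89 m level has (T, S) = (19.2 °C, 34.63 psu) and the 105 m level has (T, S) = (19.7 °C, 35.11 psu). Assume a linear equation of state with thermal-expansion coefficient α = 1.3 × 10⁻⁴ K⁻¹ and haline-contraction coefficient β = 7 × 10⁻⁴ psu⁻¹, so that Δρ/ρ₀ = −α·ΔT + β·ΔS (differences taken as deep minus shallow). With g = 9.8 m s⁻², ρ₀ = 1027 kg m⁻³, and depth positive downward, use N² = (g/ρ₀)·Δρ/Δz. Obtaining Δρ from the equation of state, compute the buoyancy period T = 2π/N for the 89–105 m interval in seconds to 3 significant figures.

ΔT = +0.5 K, ΔS = +0.48 psu (deep − shallow).
Δρ/ρ₀ = −αΔT + βΔS = -6.50 × 10⁻⁵ + 3.36 × 10⁻⁴ = 2.71 × 10⁻⁴, so Δρ ≈ 0.2783 kg m⁻³.
N² = (g/ρ₀)·Δρ/Δz = g·(Δρ/ρ₀)/Δz = 9.8 × 2.71 × 10⁻⁴ / 16 = 1.6599 × 10⁻⁴ s⁻².
N = √(1.6599 × 10⁻⁴) = 0.012884 rad s⁻¹ → T = 2π/N = 487.67 s ≈ 488 s.

488 s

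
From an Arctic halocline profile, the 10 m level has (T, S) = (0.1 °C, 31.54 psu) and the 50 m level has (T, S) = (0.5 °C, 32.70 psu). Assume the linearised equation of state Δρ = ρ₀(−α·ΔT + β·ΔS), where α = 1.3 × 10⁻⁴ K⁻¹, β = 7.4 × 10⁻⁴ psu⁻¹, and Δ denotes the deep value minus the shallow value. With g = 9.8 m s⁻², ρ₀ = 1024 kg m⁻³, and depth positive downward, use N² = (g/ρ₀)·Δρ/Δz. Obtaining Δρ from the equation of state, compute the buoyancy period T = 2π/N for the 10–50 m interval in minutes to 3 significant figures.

7.45 min

ΔT = +0.4 K, ΔS = +1.16 psu (deep − shallow).
Δρ/ρ₀ = −αΔT + βΔS = -5.20 × 10⁻⁵ + 8.584 × 10⁻⁴ = 8.064 × 10⁻⁴, so Δρ ≈ 0.8258 kg m⁻³.
N² = (g/ρ₀)·Δρ/Δz = g·(Δρ/ρ₀)/Δz = 9.8 × 8.064 × 10⁻⁴ / 40 = 1.9757 × 10⁻⁴ s⁻².
N = √(1.9757 × 10⁻⁴) = 0.014056 rad s⁻¹ → T = 2π/N = 447.01 s = 7.4502 min ≈ 7.45 min.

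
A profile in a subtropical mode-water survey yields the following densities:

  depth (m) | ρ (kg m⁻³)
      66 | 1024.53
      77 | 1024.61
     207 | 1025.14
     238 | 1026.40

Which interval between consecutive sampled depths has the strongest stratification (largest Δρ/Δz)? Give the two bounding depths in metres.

207–238 m

Compute the density gradient over each adjacent pair:
  66–77 m: Δρ/Δz = 0.08/11 = 7.3 × 10⁻³ kg m⁻⁴
  77–207 m: Δρ/Δz = 0.53/130 = 4.1 × 10⁻³ kg m⁻⁴
  207–238 m: Δρ/Δz = 1.26/31 = 0.041 kg m⁻⁴
The largest gradient is in the 207–238 m interval — the pycnocline.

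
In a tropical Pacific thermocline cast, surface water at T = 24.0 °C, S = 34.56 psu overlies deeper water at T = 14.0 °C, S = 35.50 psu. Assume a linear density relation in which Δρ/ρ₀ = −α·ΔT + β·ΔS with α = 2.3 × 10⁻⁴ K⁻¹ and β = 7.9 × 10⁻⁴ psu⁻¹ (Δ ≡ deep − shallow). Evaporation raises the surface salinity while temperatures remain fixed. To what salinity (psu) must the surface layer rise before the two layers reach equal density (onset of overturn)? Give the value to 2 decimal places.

Neutral buoyancy requires −α(T_deep − T_surf) + β(S_deep − S_surf′) = 0.
S_surf′ = S_deep − (α/β)·ΔT = 35.50 − (2.3 × 10⁻⁴/7.9 × 10⁻⁴)·(-10.0) = 38.4114 psu.
Increase required: 38.4114 − 34.56 = 3.8514 psu.

38.41 psu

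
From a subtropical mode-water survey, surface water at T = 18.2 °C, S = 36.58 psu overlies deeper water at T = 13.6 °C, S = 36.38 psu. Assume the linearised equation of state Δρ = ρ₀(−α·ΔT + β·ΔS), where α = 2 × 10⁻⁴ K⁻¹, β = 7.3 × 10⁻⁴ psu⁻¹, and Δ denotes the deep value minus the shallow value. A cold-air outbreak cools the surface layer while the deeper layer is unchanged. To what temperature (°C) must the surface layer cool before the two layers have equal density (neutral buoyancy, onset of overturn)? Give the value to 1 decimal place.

Neutral buoyancy requires Δρ = 0, i.e. −α(T_deep − T_surf′) + β(S_deep − S_surf) = 0.
T_surf′ = T_deep − (β/α)·ΔS = 13.6 − (7.3 × 10⁻⁴/2 × 10⁻⁴)·(-0.20) = 14.330 °C.
Cooling required: 18.2 − (14.330) = 3.870 °C.

14.3 °C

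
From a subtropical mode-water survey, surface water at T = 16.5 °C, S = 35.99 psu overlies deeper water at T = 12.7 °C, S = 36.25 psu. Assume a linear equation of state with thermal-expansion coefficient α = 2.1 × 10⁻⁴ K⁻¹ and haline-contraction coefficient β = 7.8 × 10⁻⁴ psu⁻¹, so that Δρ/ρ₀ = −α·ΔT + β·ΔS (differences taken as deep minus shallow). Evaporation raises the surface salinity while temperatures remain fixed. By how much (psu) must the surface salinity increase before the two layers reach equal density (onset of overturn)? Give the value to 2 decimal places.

1.28 psu

Neutral buoyancy requires −α(T_deep − T_surf) + β(S_deep − S_surf′) = 0.
S_surf′ = S_deep − (α/β)·ΔT = 36.25 − (2.1 × 10⁻⁴/7.8 × 10⁻⁴)·(-3.8) = 37.2731 psu.
Increase required: 37.2731 − 35.99 = 1.2831 psu.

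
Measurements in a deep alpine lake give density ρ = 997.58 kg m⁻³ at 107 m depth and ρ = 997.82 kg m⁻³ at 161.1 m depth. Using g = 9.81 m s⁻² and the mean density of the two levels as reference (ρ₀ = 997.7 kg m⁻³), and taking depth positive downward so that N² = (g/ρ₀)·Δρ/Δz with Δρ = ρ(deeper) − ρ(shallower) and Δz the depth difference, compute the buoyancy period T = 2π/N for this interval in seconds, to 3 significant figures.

Δρ = 997.82 − 997.58 = 0.24 kg m⁻³ over Δz = 161.1 − 107 = 54.1 m.
N² = (9.81/997.7) × (0.24/54.1) = 4.3620 × 10⁻⁵ s⁻².
N = √(4.3620 × 10⁻⁵) = 6.6045 × 10⁻³ rad s⁻¹, so T = 2π/N = 951.35 s ≈ 951 s.

951 s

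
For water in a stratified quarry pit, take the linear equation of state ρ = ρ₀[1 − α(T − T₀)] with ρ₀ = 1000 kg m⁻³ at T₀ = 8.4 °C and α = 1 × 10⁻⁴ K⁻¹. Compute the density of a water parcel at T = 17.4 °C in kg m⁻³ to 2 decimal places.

999.10 kg m⁻³

T − T₀ = +9.0 K.
Bracket = 1 − α·(+9.0) = 1 + (-9.00 × 10⁻⁴) = 0.9991000.
ρ = 1000 × 0.9991000 = 999.10 kg m⁻³.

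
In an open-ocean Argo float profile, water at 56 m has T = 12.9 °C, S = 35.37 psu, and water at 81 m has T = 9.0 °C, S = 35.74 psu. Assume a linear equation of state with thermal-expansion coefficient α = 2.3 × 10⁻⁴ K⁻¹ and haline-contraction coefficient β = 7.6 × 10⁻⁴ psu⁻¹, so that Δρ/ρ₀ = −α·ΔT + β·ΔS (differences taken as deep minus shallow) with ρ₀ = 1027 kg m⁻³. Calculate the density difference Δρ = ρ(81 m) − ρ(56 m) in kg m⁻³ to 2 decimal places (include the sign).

ΔT = -3.9 K, ΔS = +0.37 psu (deep − shallow).
Δρ/ρ₀ = −(2.3 × 10⁻⁴)(-3.9) + (7.6 × 10⁻⁴)(+0.37) = 1.1782 × 10⁻³.
Δρ = 1027 × (1.1782 × 10⁻³) = +1.21 kg m⁻³.
Positive Δρ: denser below, stable.

+1.21 kg m⁻³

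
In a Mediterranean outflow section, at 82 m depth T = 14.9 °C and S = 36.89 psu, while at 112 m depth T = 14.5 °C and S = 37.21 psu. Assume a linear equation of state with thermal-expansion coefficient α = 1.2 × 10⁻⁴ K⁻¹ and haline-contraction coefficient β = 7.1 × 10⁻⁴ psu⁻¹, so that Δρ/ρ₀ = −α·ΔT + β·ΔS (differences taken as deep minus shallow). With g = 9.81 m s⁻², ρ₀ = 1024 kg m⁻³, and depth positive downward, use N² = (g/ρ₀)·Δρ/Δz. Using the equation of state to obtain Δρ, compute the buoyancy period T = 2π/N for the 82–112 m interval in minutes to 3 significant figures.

11.0 min

ΔT = -0.4 K, ΔS = +0.32 psu (deep − shallow).
Δρ/ρ₀ = −αΔT + βΔS = 4.80 × 10⁻⁵ + 2.272 × 10⁻⁴ = 2.752 × 10⁻⁴, so Δρ ≈ 0.2818 kg m⁻³.
N² = (g/ρ₀)·Δρ/Δz = g·(Δρ/ρ₀)/Δz = 9.81 × 2.752 × 10⁻⁴ / 30 = 8.9990 × 10⁻⁵ s⁻².
N = √(8.9990 × 10⁻⁵) = 9.4863 × 10⁻³ rad s⁻¹ → T = 2π/N = 662.34 s = 11.039 min ≈ 11.0 min.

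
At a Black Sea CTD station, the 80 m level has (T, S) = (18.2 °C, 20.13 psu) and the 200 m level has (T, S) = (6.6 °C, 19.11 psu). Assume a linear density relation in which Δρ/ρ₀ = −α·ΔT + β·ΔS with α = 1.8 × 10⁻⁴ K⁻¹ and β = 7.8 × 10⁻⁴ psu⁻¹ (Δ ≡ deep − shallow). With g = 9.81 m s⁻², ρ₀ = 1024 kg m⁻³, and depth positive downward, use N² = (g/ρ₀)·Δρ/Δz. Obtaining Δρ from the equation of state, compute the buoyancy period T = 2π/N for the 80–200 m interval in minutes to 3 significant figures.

ΔT = -11.6 K, ΔS = -1.02 psu (deep − shallow).
Δρ/ρ₀ = −αΔT + βΔS = 2.088 × 10⁻³ − 7.956 × 10⁻⁴ = 1.2924 × 10⁻³, so Δρ ≈ 1.323 kg m⁻³.
N² = (g/ρ₀)·Δρ/Δz = g·(Δρ/ρ₀)/Δz = 9.81 × 1.2924 × 10⁻³ / 120 = 1.0565 × 10⁻⁴ s⁻².
N = √(1.0565 × 10⁻⁴) = 0.010279 rad s⁻¹ → T = 2π/N = 611.26 s = 10.188 min ≈ 10.2 min.

10.2 min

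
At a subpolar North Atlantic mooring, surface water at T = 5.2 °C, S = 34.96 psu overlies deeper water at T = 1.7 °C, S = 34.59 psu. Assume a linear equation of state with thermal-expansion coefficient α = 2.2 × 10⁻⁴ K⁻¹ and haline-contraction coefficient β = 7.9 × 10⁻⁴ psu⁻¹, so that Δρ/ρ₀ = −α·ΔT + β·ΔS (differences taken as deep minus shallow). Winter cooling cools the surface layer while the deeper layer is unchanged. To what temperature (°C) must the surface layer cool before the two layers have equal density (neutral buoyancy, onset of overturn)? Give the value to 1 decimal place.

Neutral buoyancy requires Δρ = 0, i.e. −α(T_deep − T_surf′) + β(S_deep − S_surf) = 0.
T_surf′ = T_deep − (β/α)·ΔS = 1.7 − (7.9 × 10⁻⁴/2.2 × 10⁻⁴)·(-0.37) = 3.029 °C.
Cooling required: 5.2 − (3.029) = 2.171 °C.

3.0 °C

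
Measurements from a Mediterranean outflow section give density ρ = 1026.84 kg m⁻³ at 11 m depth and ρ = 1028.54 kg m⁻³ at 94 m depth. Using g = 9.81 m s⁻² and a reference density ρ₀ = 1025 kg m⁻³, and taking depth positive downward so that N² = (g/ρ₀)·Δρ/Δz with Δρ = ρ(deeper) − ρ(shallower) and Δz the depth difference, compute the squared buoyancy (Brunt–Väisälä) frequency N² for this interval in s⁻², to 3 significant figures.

Δρ = 1028.54 − 1026.84 = 1.70 kg m⁻³ over Δz = 94 − 11 = 83 m.
N² = (9.81/1025) × (1.70/83) = 1.9603 × 10⁻⁴ s⁻² ≈ 1.96 × 10⁻⁴ s⁻².
Since Δρ > 0 the layer is stably stratified.

1.96 × 10⁻⁴ s⁻²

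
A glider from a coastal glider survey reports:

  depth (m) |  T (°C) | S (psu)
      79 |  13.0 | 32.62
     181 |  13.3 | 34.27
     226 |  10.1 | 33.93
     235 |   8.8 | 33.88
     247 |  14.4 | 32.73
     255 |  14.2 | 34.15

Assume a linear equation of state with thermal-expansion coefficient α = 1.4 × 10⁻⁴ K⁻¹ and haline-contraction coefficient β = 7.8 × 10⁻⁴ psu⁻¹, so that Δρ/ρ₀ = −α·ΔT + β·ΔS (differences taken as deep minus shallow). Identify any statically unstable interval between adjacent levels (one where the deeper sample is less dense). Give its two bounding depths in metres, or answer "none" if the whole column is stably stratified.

Evaluate Δρ/ρ₀ = −αΔT + βΔS across each adjacent pair:
  79–181 m: −αΔT+βΔS = −(1.4 × 10⁻⁴)(+0.3)+(7.8 × 10⁻⁴)(+1.65) = 1.2 × 10⁻³ → stable
  181–226 m: −αΔT+βΔS = −(1.4 × 10⁻⁴)(-3.2)+(7.8 × 10⁻⁴)(-0.34) = 1.8 × 10⁻⁴ → stable
  226–235 m: −αΔT+βΔS = −(1.4 × 10⁻⁴)(-1.3)+(7.8 × 10⁻⁴)(-0.05) = 1.4 × 10⁻⁴ → stable
  235–247 m: −αΔT+βΔS = −(1.4 × 10⁻⁴)(+5.6)+(7.8 × 10⁻⁴)(-1.15) = -1.7 × 10⁻³ → UNSTABLE
  247–255 m: −αΔT+βΔS = −(1.4 × 10⁻⁴)(-0.2)+(7.8 × 10⁻⁴)(+1.42) = 1.1 × 10⁻³ → stable
The 235–247 m interval has Δρ < 0: lighter water underlies denser water.

235–247 m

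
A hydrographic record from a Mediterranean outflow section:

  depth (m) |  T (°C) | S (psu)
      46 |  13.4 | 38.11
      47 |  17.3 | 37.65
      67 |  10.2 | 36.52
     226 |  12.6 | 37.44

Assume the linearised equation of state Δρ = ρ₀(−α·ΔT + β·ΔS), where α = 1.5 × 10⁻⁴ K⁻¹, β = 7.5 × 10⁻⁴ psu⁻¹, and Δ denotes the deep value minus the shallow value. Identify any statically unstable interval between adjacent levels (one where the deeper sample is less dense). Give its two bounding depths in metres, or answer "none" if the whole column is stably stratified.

46–47 m

Evaluate Δρ/ρ₀ = −αΔT + βΔS across each adjacent pair:
  46–47 m: −αΔT+βΔS = −(1.5 × 10⁻⁴)(+3.9)+(7.5 × 10⁻⁴)(-0.46) = -9.3 × 10⁻⁴ → UNSTABLE
  47–67 m: −αΔT+βΔS = −(1.5 × 10⁻⁴)(-7.1)+(7.5 × 10⁻⁴)(-1.13) = 2.2 × 10⁻⁴ → stable
  67–226 m: −αΔT+βΔS = −(1.5 × 10⁻⁴)(+2.4)+(7.5 × 10⁻⁴)(+0.92) = 3.3 × 10⁻⁴ → stable
The 46–47 m interval has Δρ < 0: lighter water underlies denser water.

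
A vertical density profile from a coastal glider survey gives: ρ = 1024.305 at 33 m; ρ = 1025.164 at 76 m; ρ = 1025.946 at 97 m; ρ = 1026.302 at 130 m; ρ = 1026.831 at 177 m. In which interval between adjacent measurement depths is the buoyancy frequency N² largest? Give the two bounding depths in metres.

Compute the density gradient over each adjacent pair:
  33–76 m: Δρ/Δz = 0.859/43 = 0.020 kg m⁻⁴
  76–97 m: Δρ/Δz = 0.782/21 = 0.037 kg m⁻⁴
  97–130 m: Δρ/Δz = 0.356/33 = 0.011 kg m⁻⁴
  130–177 m: Δρ/Δz = 0.529/47 = 0.011 kg m⁻⁴
The largest gradient is in the 76–97 m interval — the pycnocline.

76–97 m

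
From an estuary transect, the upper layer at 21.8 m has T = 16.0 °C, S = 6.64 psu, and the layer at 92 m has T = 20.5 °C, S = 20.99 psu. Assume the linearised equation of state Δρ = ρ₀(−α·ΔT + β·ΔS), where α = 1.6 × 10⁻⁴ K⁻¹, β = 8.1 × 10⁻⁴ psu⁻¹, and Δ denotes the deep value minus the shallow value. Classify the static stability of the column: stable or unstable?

ΔT = 20.5 − 16.0 = +4.5 K and ΔS = 20.99 − 6.64 = +14.35 psu (deep − shallow).
−αΔT = -7.20 × 10⁻⁴; βΔS = 0.0116235; sum Δρ/ρ₀ = 0.0109035.
Δρ/ρ₀ > 0, so Δρ > 0: deeper water is denser → statically stable.

stable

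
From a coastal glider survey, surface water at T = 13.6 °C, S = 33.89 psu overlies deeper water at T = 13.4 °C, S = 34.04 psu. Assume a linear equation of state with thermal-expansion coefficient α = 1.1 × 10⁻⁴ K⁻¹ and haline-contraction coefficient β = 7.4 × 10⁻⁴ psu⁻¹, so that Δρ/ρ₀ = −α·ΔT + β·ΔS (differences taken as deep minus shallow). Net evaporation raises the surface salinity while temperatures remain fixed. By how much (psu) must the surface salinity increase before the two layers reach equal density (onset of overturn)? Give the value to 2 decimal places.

0.18 psu

Neutral buoyancy requires −α(T_deep − T_surf) + β(S_deep − S_surf′) = 0.
S_surf′ = S_deep − (α/β)·ΔT = 34.04 − (1.1 × 10⁻⁴/7.4 × 10⁻⁴)·(-0.2) = 34.0697 psu.
Increase required: 34.0697 − 33.89 = 0.1797 psu.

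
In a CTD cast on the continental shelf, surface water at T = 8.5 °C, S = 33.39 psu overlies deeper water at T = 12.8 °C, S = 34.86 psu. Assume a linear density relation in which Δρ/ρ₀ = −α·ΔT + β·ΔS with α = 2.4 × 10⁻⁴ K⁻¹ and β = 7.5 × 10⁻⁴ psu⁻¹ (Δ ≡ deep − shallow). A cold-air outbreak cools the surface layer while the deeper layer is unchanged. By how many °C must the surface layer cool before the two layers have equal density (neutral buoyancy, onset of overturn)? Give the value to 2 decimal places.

0.29 °C

Neutral buoyancy requires Δρ = 0, i.e. −α(T_deep − T_surf′) + β(S_deep − S_surf) = 0.
T_surf′ = T_deep − (β/α)·ΔS = 12.8 − (7.5 × 10⁻⁴/2.4 × 10⁻⁴)·(+1.47) = 8.2063 °C.
Cooling required: 8.5 − (8.2063) = 0.2937 °C.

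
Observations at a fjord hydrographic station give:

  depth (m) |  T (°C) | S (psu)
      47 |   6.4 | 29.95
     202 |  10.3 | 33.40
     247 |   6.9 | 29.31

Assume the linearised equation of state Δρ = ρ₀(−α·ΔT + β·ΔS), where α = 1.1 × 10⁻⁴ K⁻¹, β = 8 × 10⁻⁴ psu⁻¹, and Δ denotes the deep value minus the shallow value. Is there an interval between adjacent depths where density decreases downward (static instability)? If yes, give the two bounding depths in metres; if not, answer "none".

Evaluate Δρ/ρ₀ = −αΔT + βΔS across each adjacent pair:
  47–202 m: −αΔT+βΔS = −(1.1 × 10⁻⁴)(+3.9)+(8 × 10⁻⁴)(+3.45) = 2.3 × 10⁻³ → stable
  202–247 m: −αΔT+βΔS = −(1.1 × 10⁻⁴)(-3.4)+(8 × 10⁻⁴)(-4.09) = -2.9 × 10⁻³ → UNSTABLE
The 202–247 m interval has Δρ < 0: lighter water underlies denser water.

202–247 m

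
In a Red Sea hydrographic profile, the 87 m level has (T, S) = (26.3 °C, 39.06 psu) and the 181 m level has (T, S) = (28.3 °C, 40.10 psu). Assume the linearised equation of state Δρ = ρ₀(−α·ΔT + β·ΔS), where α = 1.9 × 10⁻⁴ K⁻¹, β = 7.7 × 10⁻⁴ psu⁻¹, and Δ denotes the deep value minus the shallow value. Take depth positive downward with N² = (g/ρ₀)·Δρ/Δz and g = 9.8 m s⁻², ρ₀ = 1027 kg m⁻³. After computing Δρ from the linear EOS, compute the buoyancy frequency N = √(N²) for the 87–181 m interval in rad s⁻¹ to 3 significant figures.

6.62 × 10⁻³ rad s⁻¹

ΔT = +2.0 K, ΔS = +1.04 psu (deep − shallow).
Δρ/ρ₀ = −αΔT + βΔS = -3.80 × 10⁻⁴ + 8.008 × 10⁻⁴ = 4.208 × 10⁻⁴, so Δρ ≈ 0.4322 kg m⁻³.
N² = (g/ρ₀)·Δρ/Δz = g·(Δρ/ρ₀)/Δz = 9.8 × 4.208 × 10⁻⁴ / 94 = 4.3871 × 10⁻⁵ s⁻².
N = √(4.3871 × 10⁻⁵) = 6.6235 × 10⁻³ rad s⁻¹ ≈ 6.62 × 10⁻³ rad s⁻¹.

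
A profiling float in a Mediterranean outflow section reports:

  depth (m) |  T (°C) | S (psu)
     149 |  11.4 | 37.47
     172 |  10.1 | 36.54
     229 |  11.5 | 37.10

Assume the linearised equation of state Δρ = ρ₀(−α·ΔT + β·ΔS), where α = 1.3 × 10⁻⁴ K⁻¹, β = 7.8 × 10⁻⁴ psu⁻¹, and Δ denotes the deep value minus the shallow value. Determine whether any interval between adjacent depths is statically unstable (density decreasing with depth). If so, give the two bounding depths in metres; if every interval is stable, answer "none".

149–172 m

Evaluate Δρ/ρ₀ = −αΔT + βΔS across each adjacent pair:
  149–172 m: −αΔT+βΔS = −(1.3 × 10⁻⁴)(-1.3)+(7.8 × 10⁻⁴)(-0.93) = -5.6 × 10⁻⁴ → UNSTABLE
  172–229 m: −αΔT+βΔS = −(1.3 × 10⁻⁴)(+1.4)+(7.8 × 10⁻⁴)(+0.56) = 2.5 × 10⁻⁴ → stable
The 149–172 m interval has Δρ < 0: lighter water underlies denser water.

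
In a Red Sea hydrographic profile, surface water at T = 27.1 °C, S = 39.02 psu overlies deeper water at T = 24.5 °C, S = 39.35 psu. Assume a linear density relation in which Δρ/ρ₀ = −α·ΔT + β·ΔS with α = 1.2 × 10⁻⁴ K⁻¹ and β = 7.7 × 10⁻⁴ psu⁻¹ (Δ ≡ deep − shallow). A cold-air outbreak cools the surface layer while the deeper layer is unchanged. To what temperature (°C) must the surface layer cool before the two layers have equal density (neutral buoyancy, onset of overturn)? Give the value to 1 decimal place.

Neutral buoyancy requires Δρ = 0, i.e. −α(T_deep − T_surf′) + β(S_deep − S_surf) = 0.
T_surf′ = T_deep − (β/α)·ΔS = 24.5 − (7.7 × 10⁻⁴/1.2 × 10⁻⁴)·(+0.33) = 22.383 °C.
Cooling required: 27.1 − (22.383) = 4.717 °C.

22.4 °C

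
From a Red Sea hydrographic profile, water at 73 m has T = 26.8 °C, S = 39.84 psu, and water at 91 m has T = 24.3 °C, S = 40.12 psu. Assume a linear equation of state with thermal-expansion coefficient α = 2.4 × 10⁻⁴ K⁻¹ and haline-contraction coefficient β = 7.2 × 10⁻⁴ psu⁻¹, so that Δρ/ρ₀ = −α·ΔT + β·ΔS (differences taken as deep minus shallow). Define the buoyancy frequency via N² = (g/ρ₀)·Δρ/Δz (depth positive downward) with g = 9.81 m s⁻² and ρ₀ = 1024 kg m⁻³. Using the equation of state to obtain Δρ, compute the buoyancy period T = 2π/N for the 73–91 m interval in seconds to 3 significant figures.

301 s

ΔT = -2.5 K, ΔS = +0.28 psu (deep − shallow).
Δρ/ρ₀ = −αΔT + βΔS = 6.00 × 10⁻⁴ + 2.016 × 10⁻⁴ = 8.016 × 10⁻⁴, so Δρ ≈ 0.8208 kg m⁻³.
N² = (g/ρ₀)·Δρ/Δz = g·(Δρ/ρ₀)/Δz = 9.81 × 8.016 × 10⁻⁴ / 18 = 4.3687 × 10⁻⁴ s⁻².
N = √(4.3687 × 10⁻⁴) = 0.020901 rad s⁻¹ → T = 2π/N = 300.62 s ≈ 301 s.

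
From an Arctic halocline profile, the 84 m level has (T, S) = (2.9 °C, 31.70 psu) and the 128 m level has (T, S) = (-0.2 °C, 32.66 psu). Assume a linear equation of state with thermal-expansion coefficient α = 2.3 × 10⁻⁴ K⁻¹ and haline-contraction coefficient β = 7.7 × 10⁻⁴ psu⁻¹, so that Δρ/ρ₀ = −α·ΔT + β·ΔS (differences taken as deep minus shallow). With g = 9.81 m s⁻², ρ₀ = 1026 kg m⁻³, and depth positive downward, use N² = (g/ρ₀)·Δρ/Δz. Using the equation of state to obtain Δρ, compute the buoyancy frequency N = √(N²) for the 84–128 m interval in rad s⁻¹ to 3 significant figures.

ΔT = -3.1 K, ΔS = +0.96 psu (deep − shallow).
Δρ/ρ₀ = −αΔT + βΔS = 7.13 × 10⁻⁴ + 7.392 × 10⁻⁴ = 1.4522 × 10⁻³, so Δρ ≈ 1.490 kg m⁻³.
N² = (g/ρ₀)·Δρ/Δz = g·(Δρ/ρ₀)/Δz = 9.81 × 1.4522 × 10⁻³ / 44 = 3.2377 × 10⁻⁴ s⁻².
N = √(3.2377 × 10⁻⁴) = 0.017994 rad s⁻¹ ≈ 0.0180 rad s⁻¹.

0.0180 rad s⁻¹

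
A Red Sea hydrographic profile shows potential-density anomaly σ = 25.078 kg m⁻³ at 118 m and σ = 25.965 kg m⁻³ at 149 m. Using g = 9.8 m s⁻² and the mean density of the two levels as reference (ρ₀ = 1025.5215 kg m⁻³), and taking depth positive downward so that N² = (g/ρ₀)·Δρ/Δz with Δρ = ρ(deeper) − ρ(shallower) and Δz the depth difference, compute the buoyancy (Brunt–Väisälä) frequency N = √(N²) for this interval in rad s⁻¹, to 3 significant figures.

0.0165 rad s⁻¹

Δρ = 1025.965 − 1025.078 = 0.887 kg m⁻³ over Δz = 149 − 118 = 31 m.
N² = (9.8/1025.5215) × (0.887/31) = 2.7343 × 10⁻⁴ s⁻².
N = √(2.7343 × 10⁻⁴) = 0.016536 rad s⁻¹ ≈ 0.0165 rad s⁻¹.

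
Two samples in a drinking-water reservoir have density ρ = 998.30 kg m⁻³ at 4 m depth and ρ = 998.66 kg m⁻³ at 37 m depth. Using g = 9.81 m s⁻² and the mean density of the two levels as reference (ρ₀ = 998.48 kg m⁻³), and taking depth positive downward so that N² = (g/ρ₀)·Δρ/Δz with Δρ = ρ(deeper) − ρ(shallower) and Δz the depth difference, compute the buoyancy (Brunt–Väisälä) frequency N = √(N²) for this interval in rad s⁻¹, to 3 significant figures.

Δρ = 998.66 − 998.30 = 0.36 kg m⁻³ over Δz = 37 − 4 = 33 m.
N² = (9.81/998.48) × (0.36/33) = 1.0718 × 10⁻⁴ s⁻².
N = √(1.0718 × 10⁻⁴) = 0.010353 rad s⁻¹ ≈ 0.0104 rad s⁻¹.

0.0104 rad s⁻¹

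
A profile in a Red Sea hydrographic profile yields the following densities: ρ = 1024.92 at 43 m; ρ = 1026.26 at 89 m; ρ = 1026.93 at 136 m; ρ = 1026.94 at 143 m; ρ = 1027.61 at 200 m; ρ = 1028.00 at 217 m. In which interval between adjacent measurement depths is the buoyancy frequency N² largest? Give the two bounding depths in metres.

Compute the density gradient over each adjacent pair:
  43–89 m: Δρ/Δz = 1.34/46 = 0.029 kg m⁻⁴
  89–136 m: Δρ/Δz = 0.67/47 = 0.014 kg m⁻⁴
  136–143 m: Δρ/Δz = 0.01/7 = 1.4 × 10⁻³ kg m⁻⁴
  143–200 m: Δρ/Δz = 0.67/57 = 0.012 kg m⁻⁴
  200–217 m: Δρ/Δz = 0.39/17 = 0.023 kg m⁻⁴
The largest gradient is in the 43–89 m interval — the pycnocline.

43–89 m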